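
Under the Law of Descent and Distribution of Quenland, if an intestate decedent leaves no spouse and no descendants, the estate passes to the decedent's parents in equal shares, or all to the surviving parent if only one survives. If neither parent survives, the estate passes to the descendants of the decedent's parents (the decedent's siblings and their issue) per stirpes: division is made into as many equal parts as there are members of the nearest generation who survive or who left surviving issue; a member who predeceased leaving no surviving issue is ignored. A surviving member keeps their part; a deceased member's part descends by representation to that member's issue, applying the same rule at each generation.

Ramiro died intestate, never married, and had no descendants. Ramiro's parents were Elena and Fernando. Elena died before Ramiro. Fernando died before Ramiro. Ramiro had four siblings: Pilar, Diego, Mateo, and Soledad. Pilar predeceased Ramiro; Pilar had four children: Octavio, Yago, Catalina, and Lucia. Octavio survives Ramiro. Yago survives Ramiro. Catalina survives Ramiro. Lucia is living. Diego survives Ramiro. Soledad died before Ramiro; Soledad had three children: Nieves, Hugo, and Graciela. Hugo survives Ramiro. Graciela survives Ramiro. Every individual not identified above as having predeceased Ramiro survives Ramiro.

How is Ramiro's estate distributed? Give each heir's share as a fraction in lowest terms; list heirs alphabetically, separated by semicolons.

Catalina 1/16; Diego 1/4; Graciela 1/12; Hugo 1/12; Lucia 1/16; Mateo 1/4; Nieves 1/12; Octavio 1/16; Yago 1/16

Neither parent survives and there are no descendants, so the estate passes to Ramiro's siblings and their issue per stirpes.
The estate is divided into 4 equal shares of 1/4 among Pilar, Diego, Mateo, Soledad.
Pilar predeceased; the 1/4 allotted to Pilar's branch passes to Pilar's issue by representation.
The 1/4 is divided into 4 equal shares of 1/16 among Octavio, Yago, Catalina, Lucia.
Octavio is living and takes 1/16.
Yago is living and takes 1/16.
Catalina is living and takes 1/16.
Lucia is living and takes 1/16.
Diego is living and takes 1/4.
Mateo is living and takes 1/4.
Soledad predeceased; the 1/4 allotted to Soledad's branch passes to Soledad's issue by representation.
The 1/4 is divided into 3 equal shares of 1/12 among Nieves, Hugo, Graciela.
Nieves is living and takes 1/12.
Hugo is living and takes 1/12.
Graciela is living and takes 1/12.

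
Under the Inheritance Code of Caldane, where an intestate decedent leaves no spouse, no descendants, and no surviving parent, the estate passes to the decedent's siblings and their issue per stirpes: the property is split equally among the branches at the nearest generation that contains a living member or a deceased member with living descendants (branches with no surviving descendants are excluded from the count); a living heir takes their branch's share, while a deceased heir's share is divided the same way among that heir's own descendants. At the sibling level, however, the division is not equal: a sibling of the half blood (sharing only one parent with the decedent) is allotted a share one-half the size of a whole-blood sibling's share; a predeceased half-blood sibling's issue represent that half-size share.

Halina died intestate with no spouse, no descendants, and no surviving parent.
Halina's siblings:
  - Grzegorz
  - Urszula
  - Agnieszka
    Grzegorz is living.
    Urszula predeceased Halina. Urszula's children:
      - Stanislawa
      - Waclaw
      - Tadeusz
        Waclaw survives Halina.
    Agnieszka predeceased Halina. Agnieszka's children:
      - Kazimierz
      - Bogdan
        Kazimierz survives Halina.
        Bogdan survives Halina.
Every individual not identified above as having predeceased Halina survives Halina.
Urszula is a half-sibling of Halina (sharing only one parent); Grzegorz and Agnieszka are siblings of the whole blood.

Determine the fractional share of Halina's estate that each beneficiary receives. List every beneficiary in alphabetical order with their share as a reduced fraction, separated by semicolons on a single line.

Bogdan 1/5; Grzegorz 2/5; Kazimierz 1/5; Stanislawa 1/15; Tadeusz 1/15; Waclaw 1/15

No spouse, descendants, or parent survives, so the estate passes to Halina's siblings per stirpes.
Half-blood siblings count for one-half the weight of whole-blood siblings at the initial division.
Dividing 1 in proportion to weights (total weight 5/2): Grzegorz (weight 1) → 2/5; Urszula (weight 1/2) → 1/5; Agnieszka (weight 1) → 2/5.
Grzegorz is living and takes 2/5.
Urszula predeceased; the 1/5 allotted to Urszula's branch passes to Urszula's issue by representation.
The 1/5 is divided into 3 equal shares of 1/15 among Stanislawa, Waclaw, Tadeusz.
Stanislawa is living and takes 1/15.
Waclaw is living and takes 1/15.
Tadeusz is living and takes 1/15.
Agnieszka predeceased; the 2/5 allotted to Agnieszka's branch passes to Agnieszka's issue by representation.
The 2/5 is divided into 2 equal shares of 1/5 among Kazimierz, Bogdan.
Kazimierz is living and takes 1/5.
Bogdan is living and takes 1/5.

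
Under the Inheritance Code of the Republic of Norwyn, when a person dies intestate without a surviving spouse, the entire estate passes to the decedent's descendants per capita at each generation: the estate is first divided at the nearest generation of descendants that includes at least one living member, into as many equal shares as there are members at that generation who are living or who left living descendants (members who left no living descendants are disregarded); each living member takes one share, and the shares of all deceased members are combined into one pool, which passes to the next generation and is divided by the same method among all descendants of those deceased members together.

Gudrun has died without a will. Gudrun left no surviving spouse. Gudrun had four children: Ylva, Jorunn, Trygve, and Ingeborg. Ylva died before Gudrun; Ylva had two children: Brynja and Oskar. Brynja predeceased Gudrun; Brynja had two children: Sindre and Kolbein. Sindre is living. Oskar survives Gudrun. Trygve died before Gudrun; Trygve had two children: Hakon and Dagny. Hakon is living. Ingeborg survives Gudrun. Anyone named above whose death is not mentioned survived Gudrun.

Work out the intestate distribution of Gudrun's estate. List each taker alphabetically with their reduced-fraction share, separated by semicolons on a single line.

There is no surviving spouse, so the entire estate passes to Gudrun's descendants per capita at each generation.
At generation 1 (Ylva, Jorunn, Trygve, Ingeborg) there are 4 shares of (1)/4 = 1/4 each.
Living: Jorunn and Ingeborg — each takes 1/4.
Deceased: Ylva and Trygve. Their combined 1/2 is pooled and carried to generation 2.
At generation 2 (Brynja, Oskar, Hakon, Dagny) there are 4 shares of (1/2)/4 = 1/8 each.
Living: Oskar, Hakon, and Dagny — each takes 1/8.
Deceased: Brynja. That 1/8 share is carried to generation 3.
At generation 3 (Sindre, Kolbein) there are 2 shares of (1/8)/2 = 1/16 each.
Living: Sindre and Kolbein — each takes 1/16.

Dagny 1/8; Hakon 1/8; Ingeborg 1/4; Jorunn 1/4; Kolbein 1/16; Oskar 1/8; Sindre 1/16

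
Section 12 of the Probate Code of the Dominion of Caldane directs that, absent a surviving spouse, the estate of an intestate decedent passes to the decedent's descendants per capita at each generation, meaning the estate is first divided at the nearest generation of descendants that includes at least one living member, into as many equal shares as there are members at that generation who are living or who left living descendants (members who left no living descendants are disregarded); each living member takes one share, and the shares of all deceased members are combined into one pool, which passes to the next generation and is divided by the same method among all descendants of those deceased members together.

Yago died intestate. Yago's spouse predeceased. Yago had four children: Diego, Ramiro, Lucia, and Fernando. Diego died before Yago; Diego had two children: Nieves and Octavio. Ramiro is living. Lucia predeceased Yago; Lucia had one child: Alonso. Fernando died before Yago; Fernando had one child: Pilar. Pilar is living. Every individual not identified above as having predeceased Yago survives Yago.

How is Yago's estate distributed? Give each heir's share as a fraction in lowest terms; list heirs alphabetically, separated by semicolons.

Alonso 3/16; Nieves 3/16; Octavio 3/16; Pilar 3/16; Ramiro 1/4

There is no surviving spouse, so the entire estate passes to Yago's descendants per capita at each generation.
At generation 1 (Diego, Ramiro, Lucia, Fernando) there are 4 shares of (1)/4 = 1/4 each.
Living: Ramiro — each takes 1/4.
Deceased: Diego, Lucia, and Fernando. Their combined 3/4 is pooled and carried to generation 2.
At generation 2 (Nieves, Octavio, Alonso, Pilar) there are 4 shares of (3/4)/4 = 3/16 each.
Living: Nieves, Octavio, Alonso, and Pilar — each takes 3/16.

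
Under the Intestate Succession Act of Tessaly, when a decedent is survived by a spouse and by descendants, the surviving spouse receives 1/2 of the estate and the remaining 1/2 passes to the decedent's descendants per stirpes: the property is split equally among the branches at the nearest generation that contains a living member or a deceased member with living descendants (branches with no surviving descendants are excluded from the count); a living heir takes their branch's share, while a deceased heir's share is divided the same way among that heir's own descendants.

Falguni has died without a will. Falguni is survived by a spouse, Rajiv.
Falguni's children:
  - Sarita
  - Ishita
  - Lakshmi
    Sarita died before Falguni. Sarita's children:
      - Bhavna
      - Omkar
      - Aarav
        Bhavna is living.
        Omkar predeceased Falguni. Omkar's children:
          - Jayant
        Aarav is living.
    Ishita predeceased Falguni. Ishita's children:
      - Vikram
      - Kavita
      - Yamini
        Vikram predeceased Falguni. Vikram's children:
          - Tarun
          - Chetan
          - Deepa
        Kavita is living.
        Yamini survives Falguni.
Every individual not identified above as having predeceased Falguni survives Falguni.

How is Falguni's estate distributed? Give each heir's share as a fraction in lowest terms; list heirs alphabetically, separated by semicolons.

Rajiv, as surviving spouse, takes 1/2.
The remaining 1/2 passes to Falguni's descendants per stirpes.
The 1/2 is divided into 3 equal shares of 1/6 among Sarita, Ishita, Lakshmi.
Sarita predeceased; the 1/6 allotted to Sarita's branch passes to Sarita's issue by representation.
The 1/6 is divided into 3 equal shares of 1/18 among Bhavna, Omkar, Aarav.
Bhavna is living and takes 1/18.
Omkar predeceased; the 1/18 allotted to Omkar's branch passes to Omkar's issue by representation.
Jayant is the sole taker at this level and receives the full 1/18.
Aarav is living and takes 1/18.
Ishita predeceased; the 1/6 allotted to Ishita's branch passes to Ishita's issue by representation.
The 1/6 is divided into 3 equal shares of 1/18 among Vikram, Kavita, Yamini.
Vikram predeceased; the 1/18 allotted to Vikram's branch passes to Vikram's issue by representation.
The 1/18 is divided into 3 equal shares of 1/54 among Tarun, Chetan, Deepa.
Tarun is living and takes 1/54.
Chetan is living and takes 1/54.
Deepa is living and takes 1/54.
Kavita is living and takes 1/18.
Yamini is living and takes 1/18.
Lakshmi is living and takes 1/6.

Aarav 1/18; Bhavna 1/18; Chetan 1/54; Deepa 1/54; Jayant 1/18; Kavita 1/18; Lakshmi 1/6; Rajiv 1/2; Tarun 1/54; Yamini 1/18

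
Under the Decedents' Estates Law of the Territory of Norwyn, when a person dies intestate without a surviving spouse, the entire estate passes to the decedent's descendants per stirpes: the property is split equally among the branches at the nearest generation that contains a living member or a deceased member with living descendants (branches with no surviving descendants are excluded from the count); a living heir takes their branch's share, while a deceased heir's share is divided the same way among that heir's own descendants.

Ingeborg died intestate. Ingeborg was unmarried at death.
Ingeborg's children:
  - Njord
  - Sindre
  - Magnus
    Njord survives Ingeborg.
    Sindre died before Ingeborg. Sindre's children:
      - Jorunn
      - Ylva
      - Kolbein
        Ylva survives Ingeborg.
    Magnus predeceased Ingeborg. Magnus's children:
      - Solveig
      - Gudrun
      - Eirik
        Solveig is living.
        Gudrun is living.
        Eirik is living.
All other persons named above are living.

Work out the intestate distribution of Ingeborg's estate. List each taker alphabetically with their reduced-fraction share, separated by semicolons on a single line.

There is no surviving spouse, so the entire estate passes to Ingeborg's descendants per stirpes.
The estate is divided into 3 equal shares of 1/3 among Njord, Sindre, Magnus.
Njord is living and takes 1/3.
Sindre predeceased; the 1/3 allotted to Sindre's branch passes to Sindre's issue by representation.
The 1/3 is divided into 3 equal shares of 1/9 among Jorunn, Ylva, Kolbein.
Jorunn is living and takes 1/9.
Ylva is living and takes 1/9.
Kolbein is living and takes 1/9.
Magnus predeceased; the 1/3 allotted to Magnus's branch passes to Magnus's issue by representation.
The 1/3 is divided into 3 equal shares of 1/9 among Solveig, Gudrun, Eirik.
Solveig is living and takes 1/9.
Gudrun is living and takes 1/9.
Eirik is living and takes 1/9.

Eirik 1/9; Gudrun 1/9; Jorunn 1/9; Kolbein 1/9; Njord 1/3; Solveig 1/9; Ylva 1/9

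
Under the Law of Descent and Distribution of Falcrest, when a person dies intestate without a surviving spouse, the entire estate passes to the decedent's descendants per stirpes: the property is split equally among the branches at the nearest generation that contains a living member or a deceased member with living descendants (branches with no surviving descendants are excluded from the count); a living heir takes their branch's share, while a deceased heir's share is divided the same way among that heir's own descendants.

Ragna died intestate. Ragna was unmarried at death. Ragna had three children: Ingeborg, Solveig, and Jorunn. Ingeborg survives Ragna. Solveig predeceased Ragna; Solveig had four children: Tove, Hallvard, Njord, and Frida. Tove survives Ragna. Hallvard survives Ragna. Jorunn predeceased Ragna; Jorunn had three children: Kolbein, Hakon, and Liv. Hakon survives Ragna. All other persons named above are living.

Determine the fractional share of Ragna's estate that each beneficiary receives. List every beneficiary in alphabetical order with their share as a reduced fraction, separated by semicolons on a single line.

There is no surviving spouse, so the entire estate passes to Ragna's descendants per stirpes.
The estate is divided into 3 equal shares of 1/3 among Ingeborg, Solveig, Jorunn.
Ingeborg is living and takes 1/3.
Solveig predeceased; the 1/3 allotted to Solveig's branch passes to Solveig's issue by representation.
The 1/3 is divided into 4 equal shares of 1/12 among Tove, Hallvard, Njord, Frida.
Tove is living and takes 1/12.
Hallvard is living and takes 1/12.
Njord is living and takes 1/12.
Frida is living and takes 1/12.
Jorunn predeceased; the 1/3 allotted to Jorunn's branch passes to Jorunn's issue by representation.
The 1/3 is divided into 3 equal shares of 1/9 among Kolbein, Hakon, Liv.
Kolbein is living and takes 1/9.
Hakon is living and takes 1/9.
Liv is living and takes 1/9.

Frida 1/12; Hakon 1/9; Hallvard 1/12; Ingeborg 1/3; Kolbein 1/9; Liv 1/9; Njord 1/12; Tove 1/12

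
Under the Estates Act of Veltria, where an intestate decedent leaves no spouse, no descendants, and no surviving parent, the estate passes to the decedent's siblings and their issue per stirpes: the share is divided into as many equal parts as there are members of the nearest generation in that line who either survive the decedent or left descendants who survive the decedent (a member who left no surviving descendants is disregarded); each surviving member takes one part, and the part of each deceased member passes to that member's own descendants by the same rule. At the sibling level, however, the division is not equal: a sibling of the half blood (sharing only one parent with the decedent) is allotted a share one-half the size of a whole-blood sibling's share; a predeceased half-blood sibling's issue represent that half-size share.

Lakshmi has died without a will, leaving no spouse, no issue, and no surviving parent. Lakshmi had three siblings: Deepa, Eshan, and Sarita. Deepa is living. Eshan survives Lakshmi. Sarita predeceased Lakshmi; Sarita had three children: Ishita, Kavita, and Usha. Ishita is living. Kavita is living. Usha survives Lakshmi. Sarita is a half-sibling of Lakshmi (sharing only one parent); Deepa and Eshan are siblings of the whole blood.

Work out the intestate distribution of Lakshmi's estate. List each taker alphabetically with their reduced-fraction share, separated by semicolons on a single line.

No spouse, descendants, or parent survives, so the estate passes to Lakshmi's siblings per stirpes.
Half-blood siblings count for one-half the weight of whole-blood siblings at the initial division.
Dividing 1 in proportion to weights (total weight 5/2): Deepa (weight 1) → 2/5; Eshan (weight 1) → 2/5; Sarita (weight 1/2) → 1/5.
Deepa is living and takes 2/5.
Eshan is living and takes 2/5.
Sarita predeceased; the 1/5 allotted to Sarita's branch passes to Sarita's issue by representation.
The 1/5 is divided into 3 equal shares of 1/15 among Ishita, Kavita, Usha.
Ishita is living and takes 1/15.
Kavita is living and takes 1/15.
Usha is living and takes 1/15.

Deepa 2/5; Eshan 2/5; Ishita 1/15; Kavita 1/15; Usha 1/15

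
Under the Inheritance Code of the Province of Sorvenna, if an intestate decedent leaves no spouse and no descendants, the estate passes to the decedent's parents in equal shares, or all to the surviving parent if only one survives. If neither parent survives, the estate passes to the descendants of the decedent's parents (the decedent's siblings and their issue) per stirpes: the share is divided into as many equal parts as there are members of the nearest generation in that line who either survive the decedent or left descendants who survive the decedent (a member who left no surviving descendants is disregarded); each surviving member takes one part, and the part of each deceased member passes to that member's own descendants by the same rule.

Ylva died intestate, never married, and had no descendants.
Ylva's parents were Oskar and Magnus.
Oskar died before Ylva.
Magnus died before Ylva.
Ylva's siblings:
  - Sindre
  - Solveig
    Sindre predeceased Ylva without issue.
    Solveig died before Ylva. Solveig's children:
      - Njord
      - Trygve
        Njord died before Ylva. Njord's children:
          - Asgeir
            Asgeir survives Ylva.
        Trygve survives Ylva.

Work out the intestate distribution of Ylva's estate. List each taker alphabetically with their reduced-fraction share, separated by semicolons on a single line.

Asgeir 1/2; Trygve 1/2

Neither parent survives and there are no descendants, so the estate passes to Ylva's siblings and their issue per stirpes.
Sindre left no surviving issue, so that branch lapses and is disregarded.
Solveig's line is the sole branch at this level, so the full 1 passes to Solveig's issue by representation.
The estate is divided into 2 equal shares of 1/2 among Njord, Trygve.
Njord predeceased; the 1/2 allotted to Njord's branch passes to Njord's issue by representation.
Asgeir is the sole taker at this level and receives the full 1/2.
Trygve is living and takes 1/2.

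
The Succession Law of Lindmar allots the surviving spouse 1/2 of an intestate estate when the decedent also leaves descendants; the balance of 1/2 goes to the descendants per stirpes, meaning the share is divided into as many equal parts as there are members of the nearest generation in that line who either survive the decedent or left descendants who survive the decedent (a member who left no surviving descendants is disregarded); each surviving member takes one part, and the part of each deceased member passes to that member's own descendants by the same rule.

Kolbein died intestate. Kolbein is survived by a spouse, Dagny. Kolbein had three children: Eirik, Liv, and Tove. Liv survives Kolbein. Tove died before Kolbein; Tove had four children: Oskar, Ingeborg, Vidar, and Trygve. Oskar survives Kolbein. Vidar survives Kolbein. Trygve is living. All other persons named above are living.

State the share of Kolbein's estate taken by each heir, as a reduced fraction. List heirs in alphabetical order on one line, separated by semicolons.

Dagny, as surviving spouse, takes 1/2.
The remaining 1/2 passes to Kolbein's descendants per stirpes.
The 1/2 is divided into 3 equal shares of 1/6 among Eirik, Liv, Tove.
Eirik is living and takes 1/6.
Liv is living and takes 1/6.
Tove predeceased; the 1/6 allotted to Tove's branch passes to Tove's issue by representation.
The 1/6 is divided into 4 equal shares of 1/24 among Oskar, Ingeborg, Vidar, Trygve.
Oskar is living and takes 1/24.
Ingeborg is living and takes 1/24.
Vidar is living and takes 1/24.
Trygve is living and takes 1/24.

Dagny 1/2; Eirik 1/6; Ingeborg 1/24; Liv 1/6; Oskar 1/24; Trygve 1/24; Vidar 1/24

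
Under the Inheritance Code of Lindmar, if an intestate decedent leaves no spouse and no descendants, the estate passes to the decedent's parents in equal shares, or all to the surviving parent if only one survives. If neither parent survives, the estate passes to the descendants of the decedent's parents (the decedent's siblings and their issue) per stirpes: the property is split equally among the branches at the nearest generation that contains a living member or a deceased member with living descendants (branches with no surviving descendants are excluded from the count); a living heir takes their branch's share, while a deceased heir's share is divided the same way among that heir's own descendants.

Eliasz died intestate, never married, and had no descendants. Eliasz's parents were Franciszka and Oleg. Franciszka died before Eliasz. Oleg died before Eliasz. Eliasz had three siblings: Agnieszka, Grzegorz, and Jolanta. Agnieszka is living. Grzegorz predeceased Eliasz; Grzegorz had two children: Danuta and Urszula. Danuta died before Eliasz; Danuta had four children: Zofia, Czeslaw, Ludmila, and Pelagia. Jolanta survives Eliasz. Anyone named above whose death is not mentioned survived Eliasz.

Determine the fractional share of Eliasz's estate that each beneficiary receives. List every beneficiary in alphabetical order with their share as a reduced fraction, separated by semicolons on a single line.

Agnieszka 1/3; Czeslaw 1/24; Jolanta 1/3; Ludmila 1/24; Pelagia 1/24; Urszula 1/6; Zofia 1/24

Neither parent survives and there are no descendants, so the estate passes to Eliasz's siblings and their issue per stirpes.
The estate is divided into 3 equal shares of 1/3 among Agnieszka, Grzegorz, Jolanta.
Agnieszka is living and takes 1/3.
Grzegorz predeceased; the 1/3 allotted to Grzegorz's branch passes to Grzegorz's issue by representation.
The 1/3 is divided into 2 equal shares of 1/6 among Danuta, Urszula.
Danuta predeceased; the 1/6 allotted to Danuta's branch passes to Danuta's issue by representation.
The 1/6 is divided into 4 equal shares of 1/24 among Zofia, Czeslaw, Ludmila, Pelagia.
Zofia is living and takes 1/24.
Czeslaw is living and takes 1/24.
Ludmila is living and takes 1/24.
Pelagia is living and takes 1/24.
Urszula is living and takes 1/6.
Jolanta is living and takes 1/3.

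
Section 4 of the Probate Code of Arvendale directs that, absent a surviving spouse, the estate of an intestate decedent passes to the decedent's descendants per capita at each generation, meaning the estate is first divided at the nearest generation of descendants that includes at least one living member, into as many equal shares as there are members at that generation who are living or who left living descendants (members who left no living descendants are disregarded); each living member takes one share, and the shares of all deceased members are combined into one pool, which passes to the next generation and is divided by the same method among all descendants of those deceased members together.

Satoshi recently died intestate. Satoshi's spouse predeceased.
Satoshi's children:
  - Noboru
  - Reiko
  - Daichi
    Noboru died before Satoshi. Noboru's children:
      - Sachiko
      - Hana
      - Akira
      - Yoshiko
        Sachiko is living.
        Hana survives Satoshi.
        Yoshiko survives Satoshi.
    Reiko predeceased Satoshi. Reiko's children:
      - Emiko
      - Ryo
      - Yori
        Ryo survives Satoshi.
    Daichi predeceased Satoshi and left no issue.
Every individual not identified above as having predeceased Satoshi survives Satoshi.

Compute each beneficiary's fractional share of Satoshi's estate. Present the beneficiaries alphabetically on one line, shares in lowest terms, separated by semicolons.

Akira 1/7; Emiko 1/7; Hana 1/7; Ryo 1/7; Sachiko 1/7; Yori 1/7; Yoshiko 1/7

There is no surviving spouse, so the entire estate passes to Satoshi's descendants per capita at each generation.
No one at generation 1 (Noboru, Reiko) is living; moving to the next generation.
At generation 2 (Sachiko, Hana, Akira, Yoshiko, Emiko, Ryo, Yori) there are 7 shares of (1)/7 = 1/7 each.
Living: Sachiko, Hana, Akira, Yoshiko, Emiko, Ryo, and Yori — each takes 1/7.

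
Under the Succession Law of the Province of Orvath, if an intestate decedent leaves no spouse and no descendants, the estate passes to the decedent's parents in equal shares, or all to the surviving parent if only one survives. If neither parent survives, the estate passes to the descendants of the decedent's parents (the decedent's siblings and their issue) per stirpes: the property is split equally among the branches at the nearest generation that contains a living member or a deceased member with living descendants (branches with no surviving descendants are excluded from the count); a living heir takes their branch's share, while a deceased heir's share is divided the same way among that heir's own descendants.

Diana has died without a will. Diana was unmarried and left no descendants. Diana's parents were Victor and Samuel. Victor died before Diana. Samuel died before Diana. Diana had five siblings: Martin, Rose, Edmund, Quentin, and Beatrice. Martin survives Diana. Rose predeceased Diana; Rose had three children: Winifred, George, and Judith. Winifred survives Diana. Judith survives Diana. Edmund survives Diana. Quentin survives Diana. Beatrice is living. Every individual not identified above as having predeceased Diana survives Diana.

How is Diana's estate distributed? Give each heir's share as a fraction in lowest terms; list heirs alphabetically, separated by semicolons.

Beatrice 1/5; Edmund 1/5; George 1/15; Judith 1/15; Martin 1/5; Quentin 1/5; Winifred 1/15

Neither parent survives and there are no descendants, so the estate passes to Diana's siblings and their issue per stirpes.
The estate is divided into 5 equal shares of 1/5 among Martin, Rose, Edmund, Quentin, Beatrice.
Martin is living and takes 1/5.
Rose predeceased; the 1/5 allotted to Rose's branch passes to Rose's issue by representation.
The 1/5 is divided into 3 equal shares of 1/15 among Winifred, George, Judith.
Winifred is living and takes 1/15.
George is living and takes 1/15.
Judith is living and takes 1/15.
Edmund is living and takes 1/5.
Quentin is living and takes 1/5.
Beatrice is living and takes 1/5.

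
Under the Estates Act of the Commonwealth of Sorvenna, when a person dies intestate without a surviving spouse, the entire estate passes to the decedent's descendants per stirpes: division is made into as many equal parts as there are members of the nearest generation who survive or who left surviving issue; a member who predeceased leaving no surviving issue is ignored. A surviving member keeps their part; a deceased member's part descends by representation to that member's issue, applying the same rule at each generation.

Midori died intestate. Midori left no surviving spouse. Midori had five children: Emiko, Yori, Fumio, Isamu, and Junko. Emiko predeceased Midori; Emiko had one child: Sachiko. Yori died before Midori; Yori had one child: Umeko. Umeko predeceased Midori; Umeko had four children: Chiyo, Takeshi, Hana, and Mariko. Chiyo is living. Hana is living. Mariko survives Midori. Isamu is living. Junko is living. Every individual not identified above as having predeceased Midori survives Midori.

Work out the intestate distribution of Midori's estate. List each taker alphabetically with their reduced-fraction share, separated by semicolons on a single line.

There is no surviving spouse, so the entire estate passes to Midori's descendants per stirpes.
The estate is divided into 5 equal shares of 1/5 among Emiko, Yori, Fumio, Isamu, Junko.
Emiko predeceased; the 1/5 allotted to Emiko's branch passes to Emiko's issue by representation.
Sachiko is the sole taker at this level and receives the full 1/5.
Yori predeceased; the 1/5 allotted to Yori's branch passes to Yori's issue by representation.
Umeko's line is the sole branch at this level, so the full 1/5 passes to Umeko's issue by representation.
The 1/5 is divided into 4 equal shares of 1/20 among Chiyo, Takeshi, Hana, Mariko.
Chiyo is living and takes 1/20.
Takeshi is living and takes 1/20.
Hana is living and takes 1/20.
Mariko is living and takes 1/20.
Fumio is living and takes 1/5.
Isamu is living and takes 1/5.
Junko is living and takes 1/5.

Chiyo 1/20; Fumio 1/5; Hana 1/20; Isamu 1/5; Junko 1/5; Mariko 1/20; Sachiko 1/5; Takeshi 1/20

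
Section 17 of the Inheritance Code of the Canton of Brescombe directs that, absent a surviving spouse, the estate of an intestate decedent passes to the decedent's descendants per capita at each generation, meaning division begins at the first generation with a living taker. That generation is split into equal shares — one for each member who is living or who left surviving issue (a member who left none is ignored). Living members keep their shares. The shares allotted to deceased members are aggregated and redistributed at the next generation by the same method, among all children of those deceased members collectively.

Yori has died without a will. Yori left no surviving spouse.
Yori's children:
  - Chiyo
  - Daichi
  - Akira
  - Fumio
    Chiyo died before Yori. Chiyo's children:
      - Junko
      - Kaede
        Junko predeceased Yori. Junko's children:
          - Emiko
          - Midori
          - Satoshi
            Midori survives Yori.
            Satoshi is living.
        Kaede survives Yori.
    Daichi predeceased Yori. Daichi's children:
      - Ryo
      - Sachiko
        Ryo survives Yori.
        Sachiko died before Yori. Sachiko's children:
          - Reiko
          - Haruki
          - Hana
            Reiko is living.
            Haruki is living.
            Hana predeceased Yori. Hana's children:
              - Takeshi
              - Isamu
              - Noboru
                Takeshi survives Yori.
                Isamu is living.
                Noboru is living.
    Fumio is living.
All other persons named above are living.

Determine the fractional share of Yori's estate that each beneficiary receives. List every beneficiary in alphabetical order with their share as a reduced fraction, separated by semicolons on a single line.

Akira 1/4; Emiko 1/24; Fumio 1/4; Haruki 1/24; Isamu 1/72; Kaede 1/8; Midori 1/24; Noboru 1/72; Reiko 1/24; Ryo 1/8; Satoshi 1/24; Takeshi 1/72

There is no surviving spouse, so the entire estate passes to Yori's descendants per capita at each generation.
At generation 1 (Chiyo, Daichi, Akira, Fumio) there are 4 shares of (1)/4 = 1/4 each.
Living: Akira and Fumio — each takes 1/4.
Deceased: Chiyo and Daichi. Their combined 1/2 is pooled and carried to generation 2.
At generation 2 (Junko, Kaede, Ryo, Sachiko) there are 4 shares of (1/2)/4 = 1/8 each.
Living: Kaede and Ryo — each takes 1/8.
Deceased: Junko and Sachiko. Their combined 1/4 is pooled and carried to generation 3.
At generation 3 (Emiko, Midori, Satoshi, Reiko, Haruki, Hana) there are 6 shares of (1/4)/6 = 1/24 each.
Living: Emiko, Midori, Satoshi, Reiko, and Haruki — each takes 1/24.
Deceased: Hana. That 1/24 share is carried to generation 4.
At generation 4 (Takeshi, Isamu, Noboru) there are 3 shares of (1/24)/3 = 1/72 each.
Living: Takeshi, Isamu, and Noboru — each takes 1/72.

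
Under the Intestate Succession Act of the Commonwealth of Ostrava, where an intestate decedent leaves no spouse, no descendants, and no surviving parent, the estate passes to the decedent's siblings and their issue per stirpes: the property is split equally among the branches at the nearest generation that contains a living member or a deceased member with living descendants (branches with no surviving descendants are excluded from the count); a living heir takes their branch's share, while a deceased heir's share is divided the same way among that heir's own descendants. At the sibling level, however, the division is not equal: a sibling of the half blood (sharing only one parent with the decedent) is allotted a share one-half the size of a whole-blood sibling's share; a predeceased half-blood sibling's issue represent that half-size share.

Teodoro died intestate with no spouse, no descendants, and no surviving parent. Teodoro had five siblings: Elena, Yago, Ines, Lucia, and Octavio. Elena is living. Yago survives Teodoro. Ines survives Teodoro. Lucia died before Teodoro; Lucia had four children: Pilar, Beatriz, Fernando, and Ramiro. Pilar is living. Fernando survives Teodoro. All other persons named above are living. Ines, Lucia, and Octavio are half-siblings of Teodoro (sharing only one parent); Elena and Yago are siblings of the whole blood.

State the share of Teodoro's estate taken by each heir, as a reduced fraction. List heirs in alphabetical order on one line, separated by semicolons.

Beatriz 1/28; Elena 2/7; Fernando 1/28; Ines 1/7; Octavio 1/7; Pilar 1/28; Ramiro 1/28; Yago 2/7

No spouse, descendants, or parent survives, so the estate passes to Teodoro's siblings per stirpes.
Half-blood siblings count for one-half the weight of whole-blood siblings at the initial division.
Dividing 1 in proportion to weights (total weight 7/2): Elena (weight 1) → 2/7; Yago (weight 1) → 2/7; Ines (weight 1/2) → 1/7; Lucia (weight 1/2) → 1/7; Octavio (weight 1/2) → 1/7.
Elena is living and takes 2/7.
Yago is living and takes 2/7.
Ines is living and takes 1/7.
Lucia predeceased; the 1/7 allotted to Lucia's branch passes to Lucia's issue by representation.
The 1/7 is divided into 4 equal shares of 1/28 among Pilar, Beatriz, Fernando, Ramiro.
Pilar is living and takes 1/28.
Beatriz is living and takes 1/28.
Fernando is living and takes 1/28.
Ramiro is living and takes 1/28.
Octavio is living and takes 1/7.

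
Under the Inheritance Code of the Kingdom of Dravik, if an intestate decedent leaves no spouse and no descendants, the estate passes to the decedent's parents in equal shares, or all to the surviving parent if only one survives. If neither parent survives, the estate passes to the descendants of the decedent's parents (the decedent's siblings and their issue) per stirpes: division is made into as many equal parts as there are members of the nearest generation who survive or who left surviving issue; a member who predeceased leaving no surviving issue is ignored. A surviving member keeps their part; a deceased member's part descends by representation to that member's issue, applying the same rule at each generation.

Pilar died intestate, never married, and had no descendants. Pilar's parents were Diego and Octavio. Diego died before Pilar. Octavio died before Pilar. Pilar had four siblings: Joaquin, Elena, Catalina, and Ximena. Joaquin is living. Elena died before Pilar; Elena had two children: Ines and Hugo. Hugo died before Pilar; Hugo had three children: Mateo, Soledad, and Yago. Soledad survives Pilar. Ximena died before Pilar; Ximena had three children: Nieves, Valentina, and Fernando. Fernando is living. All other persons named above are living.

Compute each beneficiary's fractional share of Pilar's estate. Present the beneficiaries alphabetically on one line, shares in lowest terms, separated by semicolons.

Catalina 1/4; Fernando 1/12; Ines 1/8; Joaquin 1/4; Mateo 1/24; Nieves 1/12; Soledad 1/24; Valentina 1/12; Yago 1/24

Neither parent survives and there are no descendants, so the estate passes to Pilar's siblings and their issue per stirpes.
The estate is divided into 4 equal shares of 1/4 among Joaquin, Elena, Catalina, Ximena.
Joaquin is living and takes 1/4.
Elena predeceased; the 1/4 allotted to Elena's branch passes to Elena's issue by representation.
The 1/4 is divided into 2 equal shares of 1/8 among Ines, Hugo.
Ines is living and takes 1/8.
Hugo predeceased; the 1/8 allotted to Hugo's branch passes to Hugo's issue by representation.
The 1/8 is divided into 3 equal shares of 1/24 among Mateo, Soledad, Yago.
Mateo is living and takes 1/24.
Soledad is living and takes 1/24.
Yago is living and takes 1/24.
Catalina is living and takes 1/4.
Ximena predeceased; the 1/4 allotted to Ximena's branch passes to Ximena's issue by representation.
The 1/4 is divided into 3 equal shares of 1/12 among Nieves, Valentina, Fernando.
Nieves is living and takes 1/12.
Valentina is living and takes 1/12.
Fernando is living and takes 1/12.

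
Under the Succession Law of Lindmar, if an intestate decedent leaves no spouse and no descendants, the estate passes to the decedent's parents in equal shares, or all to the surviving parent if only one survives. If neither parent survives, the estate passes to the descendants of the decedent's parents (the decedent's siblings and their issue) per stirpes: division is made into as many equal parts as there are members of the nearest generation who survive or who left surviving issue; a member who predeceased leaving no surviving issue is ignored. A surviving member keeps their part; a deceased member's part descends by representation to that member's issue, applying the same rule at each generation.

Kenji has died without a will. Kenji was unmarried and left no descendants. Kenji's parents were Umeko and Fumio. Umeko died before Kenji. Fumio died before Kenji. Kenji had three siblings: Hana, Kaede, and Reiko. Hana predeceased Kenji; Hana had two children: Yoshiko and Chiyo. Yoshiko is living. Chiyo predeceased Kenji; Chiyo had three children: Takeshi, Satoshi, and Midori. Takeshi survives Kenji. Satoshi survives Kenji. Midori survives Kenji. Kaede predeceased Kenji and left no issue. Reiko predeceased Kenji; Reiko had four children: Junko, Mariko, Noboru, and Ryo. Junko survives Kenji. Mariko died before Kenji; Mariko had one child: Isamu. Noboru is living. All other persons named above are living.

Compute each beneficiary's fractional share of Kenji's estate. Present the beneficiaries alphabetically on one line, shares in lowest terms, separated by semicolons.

Isamu 1/8; Junko 1/8; Midori 1/12; Noboru 1/8; Ryo 1/8; Satoshi 1/12; Takeshi 1/12; Yoshiko 1/4

Neither parent survives and there are no descendants, so the estate passes to Kenji's siblings and their issue per stirpes.
Kaede left no surviving issue, so that branch lapses and is disregarded.
The estate is divided into 2 equal shares of 1/2 among Hana, Reiko.
Hana predeceased; the 1/2 allotted to Hana's branch passes to Hana's issue by representation.
The 1/2 is divided into 2 equal shares of 1/4 among Yoshiko, Chiyo.
Yoshiko is living and takes 1/4.
Chiyo predeceased; the 1/4 allotted to Chiyo's branch passes to Chiyo's issue by representation.
The 1/4 is divided into 3 equal shares of 1/12 among Takeshi, Satoshi, Midori.
Takeshi is living and takes 1/12.
Satoshi is living and takes 1/12.
Midori is living and takes 1/12.
Reiko predeceased; the 1/2 allotted to Reiko's branch passes to Reiko's issue by representation.
The 1/2 is divided into 4 equal shares of 1/8 among Junko, Mariko, Noboru, Ryo.
Junko is living and takes 1/8.
Mariko predeceased; the 1/8 allotted to Mariko's branch passes to Mariko's issue by representation.
Isamu is the sole taker at this level and receives the full 1/8.
Noboru is living and takes 1/8.
Ryo is living and takes 1/8.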